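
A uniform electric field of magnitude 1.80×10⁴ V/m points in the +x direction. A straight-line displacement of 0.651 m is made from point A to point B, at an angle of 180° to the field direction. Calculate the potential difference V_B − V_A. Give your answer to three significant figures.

1.17×10⁴ V

Only the component of displacement along E changes the potential: ΔV = −E·d·cosθ.
ΔV = −(1.80×10⁴ V/m)(0.651 m)cos180° = 1.17×10⁴ V.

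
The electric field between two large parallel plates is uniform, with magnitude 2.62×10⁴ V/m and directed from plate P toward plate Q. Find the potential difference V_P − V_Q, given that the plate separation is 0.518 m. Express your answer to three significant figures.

In a uniform field, potential decreases in the direction of E: ΔV = −E·d for a displacement d parallel to E.
Going from Q to P is a displacement of 0.518 m opposite to the field, so V_P − V_Q = +Ed = 1.36×10⁴ V.

1.36×10⁴ V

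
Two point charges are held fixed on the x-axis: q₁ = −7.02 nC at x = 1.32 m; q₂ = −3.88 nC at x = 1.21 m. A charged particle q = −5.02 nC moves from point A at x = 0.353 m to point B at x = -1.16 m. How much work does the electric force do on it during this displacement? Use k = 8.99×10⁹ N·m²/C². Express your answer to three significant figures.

3.30×10⁻⁷ J

The work done by the electric force is W_field = −ΔU = −q(V_B − V_A) = q(V_A − V_B).
At A: distances to the source charges are 0.967 m, 0.857 m; V_A = Σ kqᵢ/rᵢ = -106 V.
At B: distances to the source charges are 2.48 m, 2.37 m; V_B = Σ kqᵢ/rᵢ = -40.2 V.
ΔV = V_B − V_A = 65.8 V.
W_field = −qΔV = −(-5.02×10⁻⁹ C)(65.8 V) = 3.30×10⁻⁷ J.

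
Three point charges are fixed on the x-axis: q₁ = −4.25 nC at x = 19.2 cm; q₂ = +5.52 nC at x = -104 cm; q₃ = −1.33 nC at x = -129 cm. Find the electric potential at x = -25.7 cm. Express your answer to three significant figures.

-33.3 V

The total potential is the scalar sum of each charge's contribution, V = Σ kqᵢ/rᵢ.
Distances from the field point to each charge: r₁ = 0.449 m, r₂ = 0.783 m, r₃ = 1.03 m.
V = k[(-4.25×10⁻⁹)/(0.449) + (5.52×10⁻⁹)/(0.783) + (-1.33×10⁻⁹)/(1.03)] = -33.3 V.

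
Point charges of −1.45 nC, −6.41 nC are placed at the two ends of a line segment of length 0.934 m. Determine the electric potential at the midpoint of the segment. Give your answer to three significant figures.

The total potential is the scalar sum of each charge's contribution, V = Σ kqᵢ/rᵢ.
Each charge is 0.467 m from the midpoint.
V = k[(-1.45×10⁻⁹)/(0.467) + (-6.41×10⁻⁹)/(0.467)] = -151 V.

-151 V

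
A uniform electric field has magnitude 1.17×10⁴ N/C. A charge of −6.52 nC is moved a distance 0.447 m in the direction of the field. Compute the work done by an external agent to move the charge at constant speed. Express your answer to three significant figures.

3.41×10⁻⁵ J

The potential change for a displacement 0.447 m in the direction of the field is ΔV = −Ed = -5230 V.
W_ext = qΔV = 3.41×10⁻⁵ J.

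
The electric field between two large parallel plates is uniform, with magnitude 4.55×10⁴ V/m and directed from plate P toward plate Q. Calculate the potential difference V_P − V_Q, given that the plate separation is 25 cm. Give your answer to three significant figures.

1.14×10⁴ V

In a uniform field, potential decreases in the direction of E: ΔV = −E·d for a displacement d parallel to E.
Going from Q to P is a displacement of 25 cm opposite to the field, so V_P − V_Q = +Ed = 1.14×10⁴ V.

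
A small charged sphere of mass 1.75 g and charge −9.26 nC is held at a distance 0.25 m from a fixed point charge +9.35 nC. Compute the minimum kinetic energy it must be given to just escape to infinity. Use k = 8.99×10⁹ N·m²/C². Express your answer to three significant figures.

To just escape, total mechanical energy must reach zero at infinity: ½mv²_min + U = 0, so ½mv²_min = −U = |kQq|/r.
|U| = |kQq|/r = (8.99×10⁹ N·m²/C²)(9.35×10⁻⁹)(9.26×10⁻⁹)/(0.250) = 3.11×10⁻⁶ J.

3.11×10⁻⁶ J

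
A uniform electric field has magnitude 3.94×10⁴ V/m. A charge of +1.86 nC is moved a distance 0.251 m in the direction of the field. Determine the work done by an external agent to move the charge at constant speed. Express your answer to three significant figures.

The potential change for a displacement 0.251 m in the direction of the field is ΔV = −Ed = -9890 V.
W_ext = qΔV = -1.84×10⁻⁵ J.

-1.84×10⁻⁵ J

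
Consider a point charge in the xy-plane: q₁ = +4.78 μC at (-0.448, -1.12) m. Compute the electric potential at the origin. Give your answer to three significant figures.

3.56×10⁴ V

Electric potential is a scalar, so the contributions from each charge add algebraically: V = Σ kqᵢ/rᵢ.
Distances from the field point to each charge: r₁ = 1.21 m.
V = k[(4.78×10⁻⁶)/(1.21)] = 3.56×10⁴ V.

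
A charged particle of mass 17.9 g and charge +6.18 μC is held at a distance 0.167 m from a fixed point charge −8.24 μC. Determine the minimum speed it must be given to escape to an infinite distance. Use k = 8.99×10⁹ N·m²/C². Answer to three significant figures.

17.5 m/s

To just escape, total mechanical energy must reach zero at infinity: ½mv²_min + U = 0, so ½mv²_min = −U = |kQq|/r.
|U| = |kQq|/r = (8.99×10⁹ N·m²/C²)(8.24×10⁻⁶)(6.18×10⁻⁶)/(0.167) = 2.74 J.
v_min = √(2|U|/m) = √(2·2.74/0.0179) = 17.5 m/s.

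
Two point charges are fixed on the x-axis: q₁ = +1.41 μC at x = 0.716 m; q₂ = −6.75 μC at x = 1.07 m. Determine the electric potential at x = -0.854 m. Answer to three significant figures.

Electric potential is a scalar, so the contributions from each charge add algebraically: V = Σ kqᵢ/rᵢ.
Distances from the field point to each charge: r₁ = 1.57 m, r₂ = 1.92 m.
V = k[(1.41×10⁻⁶)/(1.57) + (-6.75×10⁻⁶)/(1.92)] = -2.35×10⁴ V.

-2.35×10⁴ V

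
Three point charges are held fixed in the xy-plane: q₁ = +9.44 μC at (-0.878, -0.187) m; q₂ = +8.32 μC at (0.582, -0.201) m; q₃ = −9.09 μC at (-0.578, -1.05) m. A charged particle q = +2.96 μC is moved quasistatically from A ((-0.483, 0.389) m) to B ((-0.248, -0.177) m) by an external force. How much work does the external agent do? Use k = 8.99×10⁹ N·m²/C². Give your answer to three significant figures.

For quasistatic motion the external work equals the change in potential energy: W_ext = qΔV = q(V_B − V_A).
At A: distances to the source charges are 0.698 m, 1.22 m, 1.44 m; V_A = Σ kqᵢ/rᵢ = 1.26×10⁵ V.
At B: distances to the source charges are 0.630 m, 0.830 m, 0.933 m; V_B = Σ kqᵢ/rᵢ = 1.37×10⁵ V.
ΔV = V_B − V_A = 1.09×10⁴ V.
W_ext = qΔV = (2.96×10⁻⁶ C)(1.09×10⁴ V) = 0.0324 J.

0.0324 J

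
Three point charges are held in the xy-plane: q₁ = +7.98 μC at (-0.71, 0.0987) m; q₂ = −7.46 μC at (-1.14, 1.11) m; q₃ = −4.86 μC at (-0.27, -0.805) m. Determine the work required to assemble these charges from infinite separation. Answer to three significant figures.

The assembly work is the sum of pairwise potential energies, U = Σ_{i<j} kqᵢqⱼ/rᵢⱼ.
Pair separations: r₁₂ = 1.10 m, r₁₃ = 1.01 m, r₂₃ = 2.10 m.
U = (-0.487) + (-0.347) + (0.155) = -0.679 J.

-0.679 J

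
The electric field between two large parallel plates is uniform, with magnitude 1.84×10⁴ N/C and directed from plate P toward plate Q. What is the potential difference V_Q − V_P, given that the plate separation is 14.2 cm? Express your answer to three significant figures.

In a uniform field, potential decreases in the direction of E: ΔV = −E·d for a displacement d parallel to E.
Going from P to Q is a displacement of 14.2 cm along the field, so V_Q − V_P = −Ed = -2610 V.

-2610 V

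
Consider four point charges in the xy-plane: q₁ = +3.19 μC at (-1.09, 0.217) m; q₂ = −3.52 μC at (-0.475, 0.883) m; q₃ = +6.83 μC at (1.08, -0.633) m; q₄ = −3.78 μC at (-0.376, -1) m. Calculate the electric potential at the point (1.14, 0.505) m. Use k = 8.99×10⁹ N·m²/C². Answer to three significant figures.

3.16×10⁴ V

The total potential is the scalar sum of each charge's contribution, V = Σ kqᵢ/rᵢ.
Distances from the field point to each charge: r₁ = 2.25 m, r₂ = 1.66 m, r₃ = 1.14 m, r₄ = 2.14 m.
V = k[(3.19×10⁻⁶)/(2.25) + (-3.52×10⁻⁶)/(1.66) + (6.83×10⁻⁶)/(1.14) + (-3.78×10⁻⁶)/(2.14)] = 3.16×10⁴ V.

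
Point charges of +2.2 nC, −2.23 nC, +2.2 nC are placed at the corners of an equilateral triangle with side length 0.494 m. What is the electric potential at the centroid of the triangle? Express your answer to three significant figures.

68.4 V

Electric potential is a scalar, so the contributions from each charge add algebraically: V = Σ kqᵢ/rᵢ.
The distance from each vertex to the centroid is a/√3 = 0.285 m.
V = k[(2.20×10⁻⁹)/(0.285) + (-2.23×10⁻⁹)/(0.285) + (2.20×10⁻⁹)/(0.285)] = 68.4 V.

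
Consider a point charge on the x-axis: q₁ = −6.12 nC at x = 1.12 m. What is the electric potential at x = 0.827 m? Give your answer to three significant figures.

-188 V

Electric potential is a scalar, so the contributions from each charge add algebraically: V = Σ kqᵢ/rᵢ.
V = k[(-6.12×10⁻⁹)/(0.293)] = -188 V.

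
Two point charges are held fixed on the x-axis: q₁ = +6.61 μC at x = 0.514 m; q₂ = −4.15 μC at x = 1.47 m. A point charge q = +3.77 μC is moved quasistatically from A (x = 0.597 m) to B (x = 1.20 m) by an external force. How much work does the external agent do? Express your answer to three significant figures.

-2.73 J

For quasistatic motion the external work equals the change in potential energy: W_ext = qΔV = q(V_B − V_A).
At A: distances to the source charges are 0.0830 m, 0.873 m; V_A = Σ kqᵢ/rᵢ = 6.73×10⁵ V.
At B: distances to the source charges are 0.686 m, 0.270 m; V_B = Σ kqᵢ/rᵢ = -5.16×10⁴ V.
ΔV = V_B − V_A = -7.25×10⁵ V.
W_ext = qΔV = (3.77×10⁻⁶ C)(-7.25×10⁵ V) = -2.73 J.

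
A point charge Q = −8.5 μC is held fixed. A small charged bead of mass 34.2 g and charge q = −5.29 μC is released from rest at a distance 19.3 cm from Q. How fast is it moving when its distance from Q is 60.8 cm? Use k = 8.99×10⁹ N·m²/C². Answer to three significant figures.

9.14 m/s

Only the electrostatic force acts, so mechanical energy is conserved: ½mv² = U₁ − U₂ = kQq(1/r₁ − 1/r₂).
U₁ − U₂ = (8.99×10⁹ N·m²/C²)(-8.50×10⁻⁶ C)(-5.29×10⁻⁶ C)(1/0.193 − 1/0.608) = 1.43 J.
v = √(2·1.43/0.0342) = 9.14 m/s.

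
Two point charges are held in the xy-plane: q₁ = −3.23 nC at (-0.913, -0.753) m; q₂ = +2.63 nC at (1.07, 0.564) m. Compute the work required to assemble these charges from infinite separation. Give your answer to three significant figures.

-3.21×10⁻⁸ J

The work to assemble the configuration equals its total potential energy, U = Σ kqᵢqⱼ/rᵢⱼ over all pairs.
Pair separations: r₁₂ = 2.38 m.
U = (-3.21×10⁻⁸) = -3.21×10⁻⁸ J.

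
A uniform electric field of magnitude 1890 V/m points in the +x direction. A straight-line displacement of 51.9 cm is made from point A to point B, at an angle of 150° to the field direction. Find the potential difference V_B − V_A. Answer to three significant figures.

849 V

Only the component of displacement along E changes the potential: ΔV = −E·d·cosθ.
ΔV = −(1890 V/m)(0.519 m)cos150° = 849 V.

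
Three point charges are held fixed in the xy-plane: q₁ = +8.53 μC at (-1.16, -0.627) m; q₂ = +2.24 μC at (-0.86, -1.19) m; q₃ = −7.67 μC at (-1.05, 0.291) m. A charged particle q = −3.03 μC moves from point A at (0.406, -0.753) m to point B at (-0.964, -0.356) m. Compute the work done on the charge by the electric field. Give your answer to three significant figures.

The work done by the electric force is W_field = −ΔU = −q(V_B − V_A) = q(V_A − V_B).
At A: distances to the source charges are 1.57 m, 1.34 m, 1.79 m; V_A = Σ kqᵢ/rᵢ = 2.54×10⁴ V.
At B: distances to the source charges are 0.334 m, 0.840 m, 0.653 m; V_B = Σ kqᵢ/rᵢ = 1.48×10⁵ V.
ΔV = V_B − V_A = 1.22×10⁵ V.
W_field = −qΔV = −(-3.03×10⁻⁶ C)(1.22×10⁵ V) = 0.370 J.

0.370 J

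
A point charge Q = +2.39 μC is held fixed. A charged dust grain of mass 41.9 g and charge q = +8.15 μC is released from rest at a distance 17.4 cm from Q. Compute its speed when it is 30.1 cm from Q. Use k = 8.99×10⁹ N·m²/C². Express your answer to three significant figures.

Only the electrostatic force acts, so mechanical energy is conserved: ½mv² = U₁ − U₂ = kQq(1/r₁ − 1/r₂).
U₁ − U₂ = (8.99×10⁹ N·m²/C²)(2.39×10⁻⁶ C)(8.15×10⁻⁶ C)(1/0.174 − 1/0.301) = 0.425 J.
v = √(2·0.425/0.0419) = 4.50 m/s.

4.50 m/s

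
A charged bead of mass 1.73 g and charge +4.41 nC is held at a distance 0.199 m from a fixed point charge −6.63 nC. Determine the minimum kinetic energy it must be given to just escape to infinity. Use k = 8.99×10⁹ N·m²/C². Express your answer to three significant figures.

1.32×10⁻⁶ J

To just escape, total mechanical energy must reach zero at infinity: ½mv²_min + U = 0, so ½mv²_min = −U = |kQq|/r.
|U| = |kQq|/r = (8.99×10⁹ N·m²/C²)(6.63×10⁻⁹)(4.41×10⁻⁹)/(0.199) = 1.32×10⁻⁶ J.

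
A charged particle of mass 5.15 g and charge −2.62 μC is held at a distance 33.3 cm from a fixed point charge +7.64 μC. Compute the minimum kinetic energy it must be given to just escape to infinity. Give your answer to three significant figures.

To just escape, total mechanical energy must reach zero at infinity: ½mv²_min + U = 0, so ½mv²_min = −U = |kQq|/r.
|U| = |kQq|/r = (8.99×10⁹ N·m²/C²)(7.64×10⁻⁶)(2.62×10⁻⁶)/(0.333) = 0.540 J.

0.540 J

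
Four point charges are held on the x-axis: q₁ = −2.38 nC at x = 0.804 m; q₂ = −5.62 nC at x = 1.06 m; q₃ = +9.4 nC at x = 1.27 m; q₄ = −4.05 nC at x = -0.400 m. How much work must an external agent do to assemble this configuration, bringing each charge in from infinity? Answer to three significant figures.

The work to assemble the configuration equals its total potential energy, U = Σ kqᵢqⱼ/rᵢⱼ over all pairs.
Pair separations: r₁₂ = 0.256 m, r₁₃ = 0.466 m, r₁₄ = 1.20 m, r₂₃ = 0.210 m, r₂₄ = 1.46 m, r₃₄ = 1.67 m.
Summing all 6 pair terms gives U = -2.22×10⁻⁶ J.

-2.22×10⁻⁶ J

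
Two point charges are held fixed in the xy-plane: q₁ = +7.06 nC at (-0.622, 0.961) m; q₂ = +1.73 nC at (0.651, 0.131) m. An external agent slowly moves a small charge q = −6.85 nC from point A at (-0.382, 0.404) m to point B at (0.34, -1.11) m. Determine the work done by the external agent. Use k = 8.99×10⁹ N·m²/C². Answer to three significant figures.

5.43×10⁻⁷ J

For quasistatic motion the external work equals the change in potential energy: W_ext = qΔV = q(V_B − V_A).
At A: distances to the source charges are 0.607 m, 1.07 m; V_A = Σ kqᵢ/rᵢ = 119 V.
At B: distances to the source charges are 2.28 m, 1.28 m; V_B = Σ kqᵢ/rᵢ = 40.0 V.
ΔV = V_B − V_A = -79.3 V.
W_ext = qΔV = (-6.85×10⁻⁹ C)(-79.3 V) = 5.43×10⁻⁷ J.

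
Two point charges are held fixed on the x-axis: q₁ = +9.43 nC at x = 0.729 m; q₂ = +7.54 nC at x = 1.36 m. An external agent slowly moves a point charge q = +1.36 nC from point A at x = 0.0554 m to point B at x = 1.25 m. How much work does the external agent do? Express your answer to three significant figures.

8.18×10⁻⁷ J

For quasistatic motion the external work equals the change in potential energy: W_ext = qΔV = q(V_B − V_A).
At A: distances to the source charges are 0.674 m, 1.30 m; V_A = Σ kqᵢ/rᵢ = 178 V.
At B: distances to the source charges are 0.521 m, 0.110 m; V_B = Σ kqᵢ/rᵢ = 779 V.
ΔV = V_B − V_A = 601 V.
W_ext = qΔV = (1.36×10⁻⁹ C)(601 V) = 8.18×10⁻⁷ J.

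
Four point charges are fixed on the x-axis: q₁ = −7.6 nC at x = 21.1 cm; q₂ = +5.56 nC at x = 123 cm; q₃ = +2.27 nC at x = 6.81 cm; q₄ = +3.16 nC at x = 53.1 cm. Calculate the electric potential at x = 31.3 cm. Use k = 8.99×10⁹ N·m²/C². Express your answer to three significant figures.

-402 V

The total potential is the scalar sum of each charge's contribution, V = Σ kqᵢ/rᵢ.
Distances from the field point to each charge: r₁ = 0.102 m, r₂ = 0.917 m, r₃ = 0.245 m, r₄ = 0.218 m.
V = k[(-7.60×10⁻⁹)/(0.102) + (5.56×10⁻⁹)/(0.917) + (2.27×10⁻⁹)/(0.245) + (3.16×10⁻⁹)/(0.218)] = -402 V.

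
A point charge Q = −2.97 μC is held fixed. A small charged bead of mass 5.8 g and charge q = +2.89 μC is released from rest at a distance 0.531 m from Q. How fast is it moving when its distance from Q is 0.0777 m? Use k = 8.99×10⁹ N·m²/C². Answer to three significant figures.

17.1 m/s

Only the electrostatic force acts, so mechanical energy is conserved: ½mv² = U₁ − U₂ = kQq(1/r₁ − 1/r₂).
U₁ − U₂ = (8.99×10⁹ N·m²/C²)(-2.97×10⁻⁶ C)(2.89×10⁻⁶ C)(1/0.531 − 1/0.0777) = 0.848 J.
v = √(2·0.848/5.80×10⁻³) = 17.1 m/s.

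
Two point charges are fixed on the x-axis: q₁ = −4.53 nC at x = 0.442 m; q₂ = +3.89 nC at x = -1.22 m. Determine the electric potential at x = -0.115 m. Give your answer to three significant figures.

-41.5 V

Electric potential is a scalar, so the contributions from each charge add algebraically: V = Σ kqᵢ/rᵢ.
Distances from the field point to each charge: r₁ = 0.557 m, r₂ = 1.10 m.
V = k[(-4.53×10⁻⁹)/(0.557) + (3.89×10⁻⁹)/(1.10)] = -41.5 V.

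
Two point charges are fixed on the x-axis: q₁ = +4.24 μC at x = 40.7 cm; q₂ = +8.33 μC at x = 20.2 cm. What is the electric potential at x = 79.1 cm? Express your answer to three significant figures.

2.26×10⁵ V

The total potential is the scalar sum of each charge's contribution, V = Σ kqᵢ/rᵢ.
Distances from the field point to each charge: r₁ = 0.384 m, r₂ = 0.589 m.
V = k[(4.24×10⁻⁶)/(0.384) + (8.33×10⁻⁶)/(0.589)] = 2.26×10⁵ V.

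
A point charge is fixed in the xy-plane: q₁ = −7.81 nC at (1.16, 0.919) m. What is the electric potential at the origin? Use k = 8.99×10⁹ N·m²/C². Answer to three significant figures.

-47.4 V

Electric potential is a scalar, so the contributions from each charge add algebraically: V = Σ kqᵢ/rᵢ.
Distances from the field point to each charge: r₁ = 1.48 m.
V = k[(-7.81×10⁻⁹)/(1.48)] = -47.4 V.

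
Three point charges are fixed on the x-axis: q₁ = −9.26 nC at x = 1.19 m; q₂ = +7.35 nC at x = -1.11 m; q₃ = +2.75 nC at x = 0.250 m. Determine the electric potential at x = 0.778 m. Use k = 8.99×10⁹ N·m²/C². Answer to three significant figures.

-120 V

The total potential is the scalar sum of each charge's contribution, V = Σ kqᵢ/rᵢ.
Distances from the field point to each charge: r₁ = 0.412 m, r₂ = 1.89 m, r₃ = 0.528 m.
V = k[(-9.26×10⁻⁹)/(0.412) + (7.35×10⁻⁹)/(1.89) + (2.75×10⁻⁹)/(0.528)] = -120 V.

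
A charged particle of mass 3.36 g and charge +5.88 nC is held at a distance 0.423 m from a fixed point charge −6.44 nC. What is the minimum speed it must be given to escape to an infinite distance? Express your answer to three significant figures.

0.0219 m/s

To just escape, total mechanical energy must reach zero at infinity: ½mv²_min + U = 0, so ½mv²_min = −U = |kQq|/r.
|U| = |kQq|/r = (8.99×10⁹ N·m²/C²)(6.44×10⁻⁹)(5.88×10⁻⁹)/(0.423) = 8.05×10⁻⁷ J.
v_min = √(2|U|/m) = √(2·8.05×10⁻⁷/3.36×10⁻³) = 0.0219 m/s.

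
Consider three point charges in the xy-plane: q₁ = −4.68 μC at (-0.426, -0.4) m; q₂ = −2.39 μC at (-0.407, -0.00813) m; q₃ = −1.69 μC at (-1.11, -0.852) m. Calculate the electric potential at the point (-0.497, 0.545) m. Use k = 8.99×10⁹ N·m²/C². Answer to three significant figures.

The total potential is the scalar sum of each charge's contribution, V = Σ kqᵢ/rᵢ.
Distances from the field point to each charge: r₁ = 0.948 m, r₂ = 0.560 m, r₃ = 1.53 m.
V = k[(-4.68×10⁻⁶)/(0.948) + (-2.39×10⁻⁶)/(0.560) + (-1.69×10⁻⁶)/(1.53)] = -9.27×10⁴ V.

-9.27×10⁴ V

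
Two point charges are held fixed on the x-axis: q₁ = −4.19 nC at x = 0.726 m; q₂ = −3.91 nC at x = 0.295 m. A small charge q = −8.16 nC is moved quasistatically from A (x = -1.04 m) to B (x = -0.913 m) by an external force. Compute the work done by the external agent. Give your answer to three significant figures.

3.61×10⁻⁸ J

For quasistatic motion the external work equals the change in potential energy: W_ext = qΔV = q(V_B − V_A).
At A: distances to the source charges are 1.77 m, 1.33 m; V_A = Σ kqᵢ/rᵢ = -47.7 V.
At B: distances to the source charges are 1.64 m, 1.21 m; V_B = Σ kqᵢ/rᵢ = -52.1 V.
ΔV = V_B − V_A = -4.42 V.
W_ext = qΔV = (-8.16×10⁻⁹ C)(-4.42 V) = 3.61×10⁻⁸ J.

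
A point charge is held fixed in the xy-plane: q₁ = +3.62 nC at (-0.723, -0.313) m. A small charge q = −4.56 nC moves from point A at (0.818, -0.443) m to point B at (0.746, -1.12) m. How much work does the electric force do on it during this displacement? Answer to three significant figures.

The work done by the electric force is W_field = −ΔU = −q(V_B − V_A) = q(V_A − V_B).
At A: distance to the source charge is 1.55 m; V_A = kq₁/r = 21.0 V.
At B: distance to the source charge is 1.68 m; V_B = kq₁/r = 19.4 V.
ΔV = V_B − V_A = -1.63 V.
W_field = −qΔV = −(-4.56×10⁻⁹ C)(-1.63 V) = -7.42×10⁻⁹ J.

-7.42×10⁻⁹ J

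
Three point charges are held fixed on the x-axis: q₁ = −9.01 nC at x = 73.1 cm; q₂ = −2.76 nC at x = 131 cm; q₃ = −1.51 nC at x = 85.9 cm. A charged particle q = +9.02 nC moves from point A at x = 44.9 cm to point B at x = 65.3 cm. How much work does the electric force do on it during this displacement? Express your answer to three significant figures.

The work done by the electric force is W_field = −ΔU = −q(V_B − V_A) = q(V_A − V_B).
At A: distances to the source charges are 0.282 m, 0.861 m, 0.410 m; V_A = Σ kqᵢ/rᵢ = -349 V.
At B: distances to the source charges are 0.0780 m, 0.657 m, 0.206 m; V_B = Σ kqᵢ/rᵢ = -1140 V.
ΔV = V_B − V_A = -793 V.
W_field = −qΔV = −(9.02×10⁻⁹ C)(-793 V) = 7.15×10⁻⁶ J.

7.15×10⁻⁶ J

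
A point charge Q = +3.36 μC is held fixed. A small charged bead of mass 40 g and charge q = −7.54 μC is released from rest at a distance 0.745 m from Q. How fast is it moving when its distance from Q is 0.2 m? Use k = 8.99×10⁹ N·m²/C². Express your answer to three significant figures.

Only the electrostatic force acts, so mechanical energy is conserved: ½mv² = U₁ − U₂ = kQq(1/r₁ − 1/r₂).
U₁ − U₂ = (8.99×10⁹ N·m²/C²)(3.36×10⁻⁶ C)(-7.54×10⁻⁶ C)(1/0.745 − 1/0.200) = 0.833 J.
v = √(2·0.833/0.0400) = 6.45 m/s.

6.45 m/s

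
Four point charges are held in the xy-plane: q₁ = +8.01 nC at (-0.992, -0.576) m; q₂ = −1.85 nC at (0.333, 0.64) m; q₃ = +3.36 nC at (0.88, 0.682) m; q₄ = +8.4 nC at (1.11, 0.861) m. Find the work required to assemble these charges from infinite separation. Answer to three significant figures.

The assembly work is the sum of pairwise potential energies, U = Σ_{i<j} kqᵢqⱼ/rᵢⱼ.
Pair separations: r₁₂ = 1.80 m, r₁₃ = 2.26 m, r₁₄ = 2.55 m, r₂₃ = 0.549 m, r₂₄ = 0.808 m, r₃₄ = 0.291 m.
Summing all 6 pair terms gives U = 8.67×10⁻⁷ J.

8.67×10⁻⁷ J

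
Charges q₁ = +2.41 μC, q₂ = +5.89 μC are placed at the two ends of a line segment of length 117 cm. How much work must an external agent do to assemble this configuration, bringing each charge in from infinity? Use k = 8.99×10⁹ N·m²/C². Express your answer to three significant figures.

0.109 J

The work to assemble the configuration equals its total potential energy, U = Σ kqᵢqⱼ/rᵢⱼ over all pairs.
The separation is r = 1.17 m.
U = (0.109) = 0.109 J.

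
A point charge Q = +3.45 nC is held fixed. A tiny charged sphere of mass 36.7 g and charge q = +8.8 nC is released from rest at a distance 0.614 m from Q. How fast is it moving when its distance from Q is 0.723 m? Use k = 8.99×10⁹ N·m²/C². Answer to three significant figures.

Only the electrostatic force acts, so mechanical energy is conserved: ½mv² = U₁ − U₂ = kQq(1/r₁ − 1/r₂).
U₁ − U₂ = (8.99×10⁹ N·m²/C²)(3.45×10⁻⁹ C)(8.80×10⁻⁹ C)(1/0.614 − 1/0.723) = 6.70×10⁻⁸ J.
v = √(2·6.70×10⁻⁸/0.0367) = 1.91×10⁻³ m/s.

1.91×10⁻³ m/s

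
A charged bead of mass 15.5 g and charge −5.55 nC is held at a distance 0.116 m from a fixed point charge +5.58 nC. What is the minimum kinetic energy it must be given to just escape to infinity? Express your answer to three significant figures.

2.40×10⁻⁶ J

To just escape, total mechanical energy must reach zero at infinity: ½mv²_min + U = 0, so ½mv²_min = −U = |kQq|/r.
|U| = |kQq|/r = (8.99×10⁹ N·m²/C²)(5.58×10⁻⁹)(5.55×10⁻⁹)/(0.116) = 2.40×10⁻⁶ J.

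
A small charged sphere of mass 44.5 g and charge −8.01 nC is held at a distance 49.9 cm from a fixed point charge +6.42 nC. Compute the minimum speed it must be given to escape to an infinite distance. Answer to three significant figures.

To just escape, total mechanical energy must reach zero at infinity: ½mv²_min + U = 0, so ½mv²_min = −U = |kQq|/r.
|U| = |kQq|/r = (8.99×10⁹ N·m²/C²)(6.42×10⁻⁹)(8.01×10⁻⁹)/(0.499) = 9.26×10⁻⁷ J.
v_min = √(2|U|/m) = √(2·9.26×10⁻⁷/0.0445) = 6.45×10⁻³ m/s.

6.45×10⁻³ m/s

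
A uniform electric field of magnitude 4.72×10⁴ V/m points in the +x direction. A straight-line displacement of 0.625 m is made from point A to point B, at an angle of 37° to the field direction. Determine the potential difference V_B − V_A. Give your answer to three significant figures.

Only the component of displacement along E changes the potential: ΔV = −E·d·cosθ.
ΔV = −(4.72×10⁴ V/m)(0.625 m)cos37° = -2.36×10⁴ V.

-2.36×10⁴ V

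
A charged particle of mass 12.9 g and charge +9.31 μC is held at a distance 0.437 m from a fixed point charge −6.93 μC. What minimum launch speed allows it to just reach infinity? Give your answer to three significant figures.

14.3 m/s

To just escape, total mechanical energy must reach zero at infinity: ½mv²_min + U = 0, so ½mv²_min = −U = |kQq|/r.
|U| = |kQq|/r = (8.99×10⁹ N·m²/C²)(6.93×10⁻⁶)(9.31×10⁻⁶)/(0.437) = 1.33 J.
v_min = √(2|U|/m) = √(2·1.33/0.0129) = 14.3 m/s.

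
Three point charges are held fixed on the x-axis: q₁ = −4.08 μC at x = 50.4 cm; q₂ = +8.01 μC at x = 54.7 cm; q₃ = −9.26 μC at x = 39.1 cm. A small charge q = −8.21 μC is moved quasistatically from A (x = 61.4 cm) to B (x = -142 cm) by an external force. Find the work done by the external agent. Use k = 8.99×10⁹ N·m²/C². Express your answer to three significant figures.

For quasistatic motion the external work equals the change in potential energy: W_ext = qΔV = q(V_B − V_A).
At A: distances to the source charges are 0.110 m, 0.0670 m, 0.223 m; V_A = Σ kqᵢ/rᵢ = 3.68×10⁵ V.
At B: distances to the source charges are 1.92 m, 1.97 m, 1.81 m; V_B = Σ kqᵢ/rᵢ = -2.84×10⁴ V.
ΔV = V_B − V_A = -3.96×10⁵ V.
W_ext = qΔV = (-8.21×10⁻⁶ C)(-3.96×10⁵ V) = 3.25 J.

3.25 J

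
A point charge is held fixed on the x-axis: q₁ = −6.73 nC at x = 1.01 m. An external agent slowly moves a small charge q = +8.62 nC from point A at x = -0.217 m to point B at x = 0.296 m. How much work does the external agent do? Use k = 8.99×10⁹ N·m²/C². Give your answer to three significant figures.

For quasistatic motion the external work equals the change in potential energy: W_ext = qΔV = q(V_B − V_A).
At A: distance to the source charge is 1.23 m; V_A = kq₁/r = -49.3 V.
At B: distance to the source charge is 0.714 m; V_B = kq₁/r = -84.7 V.
ΔV = V_B − V_A = -35.4 V.
W_ext = qΔV = (8.62×10⁻⁹ C)(-35.4 V) = -3.05×10⁻⁷ J.

-3.05×10⁻⁷ J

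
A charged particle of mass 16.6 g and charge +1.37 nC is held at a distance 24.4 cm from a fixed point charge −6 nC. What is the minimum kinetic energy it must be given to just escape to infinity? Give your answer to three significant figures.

To just escape, total mechanical energy must reach zero at infinity: ½mv²_min + U = 0, so ½mv²_min = −U = |kQq|/r.
|U| = |kQq|/r = (8.99×10⁹ N·m²/C²)(6.00×10⁻⁹)(1.37×10⁻⁹)/(0.244) = 3.03×10⁻⁷ J.

3.03×10⁻⁷ J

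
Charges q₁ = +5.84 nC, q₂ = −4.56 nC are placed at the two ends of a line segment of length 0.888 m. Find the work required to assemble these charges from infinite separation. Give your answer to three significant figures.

-2.70×10⁻⁷ J

The work to assemble the configuration equals its total potential energy, U = Σ kqᵢqⱼ/rᵢⱼ over all pairs.
The separation is r = 0.888 m.
U = (-2.70×10⁻⁷) = -2.70×10⁻⁷ J.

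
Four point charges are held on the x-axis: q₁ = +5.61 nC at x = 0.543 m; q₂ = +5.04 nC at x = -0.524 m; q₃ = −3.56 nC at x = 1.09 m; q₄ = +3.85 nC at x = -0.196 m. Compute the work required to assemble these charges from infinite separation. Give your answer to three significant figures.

5.09×10⁻⁷ J

The work to assemble the configuration equals its total potential energy, U = Σ kqᵢqⱼ/rᵢⱼ over all pairs.
Pair separations: r₁₂ = 1.07 m, r₁₃ = 0.547 m, r₁₄ = 0.739 m, r₂₃ = 1.61 m, r₂₄ = 0.328 m, r₃₄ = 1.29 m.
Summing all 6 pair terms gives U = 5.09×10⁻⁷ J.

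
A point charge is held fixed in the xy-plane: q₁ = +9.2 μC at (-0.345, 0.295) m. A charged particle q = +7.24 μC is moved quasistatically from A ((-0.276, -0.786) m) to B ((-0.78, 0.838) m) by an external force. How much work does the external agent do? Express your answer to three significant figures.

For quasistatic motion the external work equals the change in potential energy: W_ext = qΔV = q(V_B − V_A).
At A: distance to the source charge is 1.08 m; V_A = kq₁/r = 7.64×10⁴ V.
At B: distance to the source charge is 0.696 m; V_B = kq₁/r = 1.19×10⁵ V.
ΔV = V_B − V_A = 4.25×10⁴ V.
W_ext = qΔV = (7.24×10⁻⁶ C)(4.25×10⁴ V) = 0.308 J.

0.308 J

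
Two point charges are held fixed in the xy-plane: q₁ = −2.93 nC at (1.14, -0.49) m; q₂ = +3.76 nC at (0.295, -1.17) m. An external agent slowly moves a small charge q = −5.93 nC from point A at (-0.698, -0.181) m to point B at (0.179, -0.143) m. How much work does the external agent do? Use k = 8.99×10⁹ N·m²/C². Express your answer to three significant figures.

For quasistatic motion the external work equals the change in potential energy: W_ext = qΔV = q(V_B − V_A).
At A: distances to the source charges are 1.86 m, 1.40 m; V_A = Σ kqᵢ/rᵢ = 9.99 V.
At B: distances to the source charges are 1.02 m, 1.03 m; V_B = Σ kqᵢ/rᵢ = 6.93 V.
ΔV = V_B − V_A = -3.06 V.
W_ext = qΔV = (-5.93×10⁻⁹ C)(-3.06 V) = 1.82×10⁻⁸ J.

1.82×10⁻⁸ J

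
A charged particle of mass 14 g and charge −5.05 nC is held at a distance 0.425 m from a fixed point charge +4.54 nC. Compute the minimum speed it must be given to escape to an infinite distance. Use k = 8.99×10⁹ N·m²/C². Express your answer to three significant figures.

8.32×10⁻³ m/s

To just escape, total mechanical energy must reach zero at infinity: ½mv²_min + U = 0, so ½mv²_min = −U = |kQq|/r.
|U| = |kQq|/r = (8.99×10⁹ N·m²/C²)(4.54×10⁻⁹)(5.05×10⁻⁹)/(0.425) = 4.85×10⁻⁷ J.
v_min = √(2|U|/m) = √(2·4.85×10⁻⁷/0.0140) = 8.32×10⁻³ m/s.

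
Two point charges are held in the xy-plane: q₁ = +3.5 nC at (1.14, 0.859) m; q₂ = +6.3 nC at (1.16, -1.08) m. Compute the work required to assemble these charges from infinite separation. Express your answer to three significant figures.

The assembly work is the sum of pairwise potential energies, U = Σ_{i<j} kqᵢqⱼ/rᵢⱼ.
Pair separations: r₁₂ = 1.94 m.
U = (1.02×10⁻⁷) = 1.02×10⁻⁷ J.

1.02×10⁻⁷ J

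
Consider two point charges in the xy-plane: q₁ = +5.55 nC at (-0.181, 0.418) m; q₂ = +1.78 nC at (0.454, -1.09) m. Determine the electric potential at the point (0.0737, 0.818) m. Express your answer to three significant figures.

The total potential is the scalar sum of each charge's contribution, V = Σ kqᵢ/rᵢ.
Distances from the field point to each charge: r₁ = 0.474 m, r₂ = 1.95 m.
V = k[(5.55×10⁻⁹)/(0.474) + (1.78×10⁻⁹)/(1.95)] = 113 V.

113 V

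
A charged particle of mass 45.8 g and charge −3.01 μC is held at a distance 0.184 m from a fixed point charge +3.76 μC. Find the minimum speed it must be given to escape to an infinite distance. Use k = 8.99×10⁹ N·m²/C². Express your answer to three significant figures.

4.91 m/s

To just escape, total mechanical energy must reach zero at infinity: ½mv²_min + U = 0, so ½mv²_min = −U = |kQq|/r.
|U| = |kQq|/r = (8.99×10⁹ N·m²/C²)(3.76×10⁻⁶)(3.01×10⁻⁶)/(0.184) = 0.553 J.
v_min = √(2|U|/m) = √(2·0.553/0.0458) = 4.91 m/s.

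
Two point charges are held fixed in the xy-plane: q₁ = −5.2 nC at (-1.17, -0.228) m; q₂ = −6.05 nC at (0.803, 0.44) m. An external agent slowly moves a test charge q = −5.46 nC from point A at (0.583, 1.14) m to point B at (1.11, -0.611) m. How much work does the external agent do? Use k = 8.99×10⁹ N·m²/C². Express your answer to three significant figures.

For quasistatic motion the external work equals the change in potential energy: W_ext = qΔV = q(V_B − V_A).
At A: distances to the source charges are 2.22 m, 0.734 m; V_A = Σ kqᵢ/rᵢ = -95.1 V.
At B: distances to the source charges are 2.31 m, 1.09 m; V_B = Σ kqᵢ/rᵢ = -69.9 V.
ΔV = V_B − V_A = 25.3 V.
W_ext = qΔV = (-5.46×10⁻⁹ C)(25.3 V) = -1.38×10⁻⁷ J.

-1.38×10⁻⁷ J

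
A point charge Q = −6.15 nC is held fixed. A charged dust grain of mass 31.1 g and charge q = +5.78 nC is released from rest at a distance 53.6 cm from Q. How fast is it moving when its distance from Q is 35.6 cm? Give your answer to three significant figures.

Only the electrostatic force acts, so mechanical energy is conserved: ½mv² = U₁ − U₂ = kQq(1/r₁ − 1/r₂).
U₁ − U₂ = (8.99×10⁹ N·m²/C²)(-6.15×10⁻⁹ C)(5.78×10⁻⁹ C)(1/0.536 − 1/0.356) = 3.01×10⁻⁷ J.
v = √(2·3.01×10⁻⁷/0.0311) = 4.40×10⁻³ m/s.

4.40×10⁻³ m/s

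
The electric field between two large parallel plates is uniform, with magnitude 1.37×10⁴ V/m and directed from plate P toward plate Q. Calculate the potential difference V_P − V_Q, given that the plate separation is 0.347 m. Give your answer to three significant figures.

In a uniform field, potential decreases in the direction of E: ΔV = −E·d for a displacement d parallel to E.
Going from Q to P is a displacement of 0.347 m opposite to the field, so V_P − V_Q = +Ed = 4750 V.

4750 V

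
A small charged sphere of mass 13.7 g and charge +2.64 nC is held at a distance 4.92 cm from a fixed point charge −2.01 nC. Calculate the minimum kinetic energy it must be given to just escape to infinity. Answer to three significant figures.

To just escape, total mechanical energy must reach zero at infinity: ½mv²_min + U = 0, so ½mv²_min = −U = |kQq|/r.
|U| = |kQq|/r = (8.99×10⁹ N·m²/C²)(2.01×10⁻⁹)(2.64×10⁻⁹)/(0.0492) = 9.70×10⁻⁷ J.

9.70×10⁻⁷ J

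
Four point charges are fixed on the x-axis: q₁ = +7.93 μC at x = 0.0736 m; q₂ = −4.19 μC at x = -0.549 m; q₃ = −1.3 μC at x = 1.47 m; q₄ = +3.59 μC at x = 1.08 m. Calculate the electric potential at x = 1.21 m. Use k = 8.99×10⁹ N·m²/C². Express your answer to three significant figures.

2.45×10⁵ V

The total potential is the scalar sum of each charge's contribution, V = Σ kqᵢ/rᵢ.
Distances from the field point to each charge: r₁ = 1.14 m, r₂ = 1.76 m, r₃ = 0.260 m, r₄ = 0.130 m.
V = k[(7.93×10⁻⁶)/(1.14) + (-4.19×10⁻⁶)/(1.76) + (-1.30×10⁻⁶)/(0.260) + (3.59×10⁻⁶)/(0.130)] = 2.45×10⁵ V.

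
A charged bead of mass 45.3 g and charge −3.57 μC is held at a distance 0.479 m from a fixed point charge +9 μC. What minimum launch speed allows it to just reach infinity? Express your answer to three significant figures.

To just escape, total mechanical energy must reach zero at infinity: ½mv²_min + U = 0, so ½mv²_min = −U = |kQq|/r.
|U| = |kQq|/r = (8.99×10⁹ N·m²/C²)(9.00×10⁻⁶)(3.57×10⁻⁶)/(0.479) = 0.603 J.
v_min = √(2|U|/m) = √(2·0.603/0.0453) = 5.16 m/s.

5.16 m/s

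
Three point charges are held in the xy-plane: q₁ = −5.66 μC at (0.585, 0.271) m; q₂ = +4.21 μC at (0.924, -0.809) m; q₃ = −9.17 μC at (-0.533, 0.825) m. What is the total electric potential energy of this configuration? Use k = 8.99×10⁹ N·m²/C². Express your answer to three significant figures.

0.0262 J

The assembly work is the sum of pairwise potential energies, U = Σ_{i<j} kqᵢqⱼ/rᵢⱼ.
Pair separations: r₁₂ = 1.13 m, r₁₃ = 1.25 m, r₂₃ = 2.19 m.
U = (-0.189) + (0.374) + (-0.159) = 0.0262 J.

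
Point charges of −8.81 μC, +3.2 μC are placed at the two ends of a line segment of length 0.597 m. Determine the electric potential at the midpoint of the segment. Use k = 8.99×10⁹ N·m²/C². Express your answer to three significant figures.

-1.69×10⁵ V

The total potential is the scalar sum of each charge's contribution, V = Σ kqᵢ/rᵢ.
Each charge is 0.298 m from the midpoint.
V = k[(-8.81×10⁻⁶)/(0.298) + (3.20×10⁻⁶)/(0.298)] = -1.69×10⁵ V.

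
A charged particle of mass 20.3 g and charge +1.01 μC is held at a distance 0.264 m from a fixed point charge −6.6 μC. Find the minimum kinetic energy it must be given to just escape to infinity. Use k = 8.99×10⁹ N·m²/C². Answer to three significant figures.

0.227 J

To just escape, total mechanical energy must reach zero at infinity: ½mv²_min + U = 0, so ½mv²_min = −U = |kQq|/r.
|U| = |kQq|/r = (8.99×10⁹ N·m²/C²)(6.60×10⁻⁶)(1.01×10⁻⁶)/(0.264) = 0.227 J.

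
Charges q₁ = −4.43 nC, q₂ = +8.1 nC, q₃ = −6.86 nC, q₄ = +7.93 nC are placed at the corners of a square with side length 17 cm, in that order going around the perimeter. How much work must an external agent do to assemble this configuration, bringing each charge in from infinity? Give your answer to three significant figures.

-6.03×10⁻⁶ J

The assembly work is the sum of pairwise potential energies, U = Σ_{i<j} kqᵢqⱼ/rᵢⱼ.
The four side pairs have separation 0.170 m and the two diagonal pairs 0.240 m.
Summing all 6 pair terms gives U = -6.03×10⁻⁶ J.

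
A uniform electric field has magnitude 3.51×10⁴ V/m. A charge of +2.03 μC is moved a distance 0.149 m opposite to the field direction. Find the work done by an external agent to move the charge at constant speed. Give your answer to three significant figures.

0.0106 J

The potential change for a displacement 0.149 m opposite to the field direction is ΔV = +Ed = 5230 V.
W_ext = qΔV = 0.0106 J.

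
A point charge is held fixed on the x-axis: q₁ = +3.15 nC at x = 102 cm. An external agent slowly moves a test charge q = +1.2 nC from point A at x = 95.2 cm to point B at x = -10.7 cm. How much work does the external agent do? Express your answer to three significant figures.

-4.70×10⁻⁷ J

For quasistatic motion the external work equals the change in potential energy: W_ext = qΔV = q(V_B − V_A).
At A: distance to the source charge is 0.0680 m; V_A = kq₁/r = 416 V.
At B: distance to the source charge is 1.13 m; V_B = kq₁/r = 25.1 V.
ΔV = V_B − V_A = -391 V.
W_ext = qΔV = (1.20×10⁻⁹ C)(-391 V) = -4.70×10⁻⁷ J.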